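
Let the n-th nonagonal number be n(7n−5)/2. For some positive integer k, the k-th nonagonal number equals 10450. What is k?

Set n(7n−5)/2 = 10450, giving 7n² − 5n − 20900 = 0.
The discriminant is 25 + 56·10450 = 585225, and √585225 = 765.
So n = (5 + 765) / 14 = 770/14 = 55.

55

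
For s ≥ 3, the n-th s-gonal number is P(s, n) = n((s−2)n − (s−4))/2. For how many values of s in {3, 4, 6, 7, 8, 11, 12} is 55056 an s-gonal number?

s = 3: P(3, 331) = 54946 and P(3, 332) = 55278; 55056 is not s-gonal.
s = 4: P(4, 234) = 54756 and P(4, 235) = 55225; 55056 is not s-gonal.
s = 6: P(6, 166) = 54946 and P(6, 167) = 55611; 55056 is not s-gonal.
s = 7: P(7, 148) = 54538 and P(7, 149) = 55279; 55056 is not s-gonal.
s = 8: P(8, 135) = 54405 and P(8, 136) = 55216; 55056 is not s-gonal.
s = 11: P(11, 111) = 55056. ✓
s = 12: P(12, 105) = 54705 and P(12, 106) = 55756; 55056 is not s-gonal.
Hits: s ∈ {11} → 1.

1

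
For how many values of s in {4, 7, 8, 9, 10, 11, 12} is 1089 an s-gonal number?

s = 4: P(4, 33) = 1089. ✓
s = 7: P(7, 21) = 1071 and P(7, 22) = 1177; 1089 is not s-gonal.
s = 8: P(8, 19) = 1045 and P(8, 20) = 1160; 1089 is not s-gonal.
s = 9: P(9, 18) = 1089. ✓
s = 10: P(10, 16) = 976 and P(10, 17) = 1105; 1089 is not s-gonal.
s = 11: P(11, 15) = 960 and P(11, 16) = 1096; 1089 is not s-gonal.
s = 12: P(12, 15) = 1065 and P(12, 16) = 1216; 1089 is not s-gonal.
Hits: s ∈ {4, 9} → 2.

2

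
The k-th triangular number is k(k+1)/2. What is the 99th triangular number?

The 99th triangular number is n(n+1)/2 with n = 99.
99·100/2 = 9900/2 = 4950.

4950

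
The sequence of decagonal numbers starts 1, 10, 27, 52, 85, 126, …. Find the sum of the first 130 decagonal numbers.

Σ i(4i−3) = 4Σi² − 3Σi over i = 1..130.
Σi = 8515 and Σi² = 740805.
4·740805 − 3·8515 = 2937675.

2937675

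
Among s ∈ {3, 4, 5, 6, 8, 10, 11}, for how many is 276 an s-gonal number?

2

s = 3: P(3, 23) = 276. ✓
s = 4: P(4, 16) = 256 and P(4, 17) = 289; 276 is not s-gonal.
s = 5: P(5, 13) = 247 and P(5, 14) = 287; 276 is not s-gonal.
s = 6: P(6, 12) = 276. ✓
s = 8: P(8, 9) = 225 and P(8, 10) = 280; 276 is not s-gonal.
s = 10: P(10, 8) = 232 and P(10, 9) = 297; 276 is not s-gonal.
s = 11: P(11, 8) = 260 and P(11, 9) = 333; 276 is not s-gonal.
Hits: s ∈ {3, 6} → 2.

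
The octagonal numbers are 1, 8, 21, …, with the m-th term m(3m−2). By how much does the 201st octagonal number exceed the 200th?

1201

Consecutive octagonal numbers differ by 6n − 5: here 6·201 − 5 = 1201.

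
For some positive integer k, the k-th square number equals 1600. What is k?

40

We need n² = 1600, so n = √1600 = 40.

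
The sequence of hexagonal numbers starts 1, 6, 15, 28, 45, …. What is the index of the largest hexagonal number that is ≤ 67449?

183

Solve n(2n−1) ≤ 67449 for integer n.
n = 183 gives 66795 ≤ 67449, while n = 184 gives 67528 > 67449; so the answer is index 183.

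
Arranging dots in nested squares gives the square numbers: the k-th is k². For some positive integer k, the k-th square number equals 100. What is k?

We need n² = 100, so n = √100 = 10.

10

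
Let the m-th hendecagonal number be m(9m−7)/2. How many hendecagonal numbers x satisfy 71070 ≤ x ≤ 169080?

68

The n-th hendecagonal number is n(9n−7)/2.
Smallest index with value ≥ 71070: n = 127 (giving 72136).
Largest index with value ≤ 169080: n = 194 (giving 168683).
Indices 127 through 194: 68 terms.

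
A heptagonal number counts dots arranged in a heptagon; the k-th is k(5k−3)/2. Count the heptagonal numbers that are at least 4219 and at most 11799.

The n-th heptagonal number is n(5n−3)/2.
Smallest index with value ≥ 4219: n = 42 (giving 4347).
Largest index with value ≤ 11799: n = 69 (giving 11799).
Indices 42 through 69: 28 terms.

28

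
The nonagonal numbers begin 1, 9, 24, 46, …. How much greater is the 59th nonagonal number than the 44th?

59·(7·59 − 5)/2 = 12036 and 44·(7·44 − 5)/2 = 6666.
Difference: 12036 − 6666 = 5370.

5370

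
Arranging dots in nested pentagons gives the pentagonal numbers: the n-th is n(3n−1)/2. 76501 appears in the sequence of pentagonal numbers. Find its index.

226

Set n(3n−1)/2 = 76501, giving 3n² − n − 153002 = 0.
So n = (1 + 1355) / 6 = 1356/6 = 226.
Check: 226·(3·226 − 1)/2 = 76501. ✓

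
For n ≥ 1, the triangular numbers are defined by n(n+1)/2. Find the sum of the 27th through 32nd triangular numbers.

Σ i(i+1)/2 = (Σi² + Σi) / 2 over i = 27..32.
Σi = 528 − 351 = 177 and Σi² = 11440 − 6201 = 5239.
(1·5239 + 1·177) / 2 = 5416/2 = 2708.

2708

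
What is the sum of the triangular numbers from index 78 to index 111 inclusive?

Σ i(i+1)/2 = (Σi² + Σi) / 2 over i = 78..111.
Σi = 6216 − 3003 = 3213 and Σi² = 462056 − 155155 = 306901.
(1·306901 + 1·3213) / 2 = 310114/2 = 155057.

155057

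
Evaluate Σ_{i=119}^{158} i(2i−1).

Σ i(2i−1) = 2Σi² − Σi over i = 119..158.
Σi = 12561 − 7021 = 5540 and Σi² = 1327279 − 554659 = 772620.
2·772620 − 1·5540 = 1539700.

1539700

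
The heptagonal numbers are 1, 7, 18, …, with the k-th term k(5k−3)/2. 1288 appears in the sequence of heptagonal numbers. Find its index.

Set n(5n−3)/2 = 1288, giving 5n² − 3n − 2576 = 0.
The discriminant is 9 + 40·1288 = 51529, and √51529 = 227.
So n = (3 + 227) / 10 = 230/10 = 23.
Check: 23·(5·23 − 3)/2 = 1288. ✓

23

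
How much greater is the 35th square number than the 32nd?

35² = 1225 and 32² = 1024.
Difference: 1225 − 1024 = 201.

201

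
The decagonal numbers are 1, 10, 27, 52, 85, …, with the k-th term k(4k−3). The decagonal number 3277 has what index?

Set n(4n−3) = 3277, giving 4n² − 3n − 3277 = 0.
So n = (3 + 229) / 8 = 232/8 = 29.
Check: 29·(4·29 − 3) = 3277. ✓

29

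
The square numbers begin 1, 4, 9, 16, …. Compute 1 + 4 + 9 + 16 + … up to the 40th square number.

22140

Σ_{i=1}^{40} i² = 40·41·81/6 = 22140.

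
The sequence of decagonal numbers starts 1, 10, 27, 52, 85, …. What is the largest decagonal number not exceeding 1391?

Solve n(4n−3) ≤ 1391 for integer n.
n = 19 gives 1387 ≤ 1391, while n = 20 gives 1540 > 1391; so the answer is 1387.

1387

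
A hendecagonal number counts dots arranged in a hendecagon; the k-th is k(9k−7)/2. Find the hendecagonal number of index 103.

47380

103·(9·103 − 7)/2 = 103·920/2 = 103·460 = 47380.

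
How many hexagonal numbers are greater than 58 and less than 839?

15

The n-th hexagonal number is n(2n−1).
Smallest index with value > 58: n = 6 (giving 66).
Largest index with value < 839: n = 20 (giving 780).
Indices 6 through 20: 15 terms.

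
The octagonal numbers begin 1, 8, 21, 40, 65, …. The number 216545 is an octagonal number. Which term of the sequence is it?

Set n(3n−2) = 216545, giving 3n² − 2n − 216545 = 0.
The discriminant is 4 + 12·216545 = 2598544, and √2598544 = 1612.
So n = (2 + 1612) / 6 = 1614/6 = 269.

269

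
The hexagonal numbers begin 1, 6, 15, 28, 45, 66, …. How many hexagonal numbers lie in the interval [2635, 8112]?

27

The n-th hexagonal number is n(2n−1).
Smallest index with value ≥ 2635: n = 37 (giving 2701).
Largest index with value ≤ 8112: n = 63 (giving 7875).
Indices 37 through 63: 27 terms.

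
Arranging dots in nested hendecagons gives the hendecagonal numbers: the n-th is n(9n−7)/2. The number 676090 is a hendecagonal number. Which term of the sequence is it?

388

Set n(9n−7)/2 = 676090, giving 9n² − 7n − 1352180 = 0.
So n = (7 + 6977) / 18 = 6984/18 = 388.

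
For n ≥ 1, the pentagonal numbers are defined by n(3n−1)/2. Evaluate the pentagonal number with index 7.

7·(3·7 − 1)/2 = 7·20/2 = 7·10 = 70.

70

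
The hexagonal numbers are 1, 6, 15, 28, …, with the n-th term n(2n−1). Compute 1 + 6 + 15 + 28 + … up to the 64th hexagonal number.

Σ i(2i−1) = 2Σi² − Σi over i = 1..64.
Σi = 2080 and Σi² = 89440.
2·89440 − 1·2080 = 176800.

176800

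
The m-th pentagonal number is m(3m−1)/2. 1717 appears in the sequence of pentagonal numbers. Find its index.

Set n(3n−1)/2 = 1717, giving 3n² − n − 3434 = 0.
The discriminant is 1 + 24·1717 = 41209, and √41209 = 203.
So n = (1 + 203) / 6 = 204/6 = 34.
Check: 34·(3·34 − 1)/2 = 1717. ✓

34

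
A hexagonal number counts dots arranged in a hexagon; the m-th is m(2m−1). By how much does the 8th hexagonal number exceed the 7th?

Consecutive hexagonal numbers differ by 4n − 3: here 4·8 − 3 = 29.

29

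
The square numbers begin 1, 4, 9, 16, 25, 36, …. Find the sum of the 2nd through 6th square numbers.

90

Σ_{i=2}^{6} i² = 91 − 1 = 90.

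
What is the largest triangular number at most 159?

Solve n(n+1)/2 ≤ 159 for integer n.
n = 17 gives 153 ≤ 159, while n = 18 gives 171 > 159; so the answer is 153.

153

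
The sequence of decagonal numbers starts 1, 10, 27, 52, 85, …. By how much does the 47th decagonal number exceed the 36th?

3619

47·(4·47 − 3) = 8695 and 36·(4·36 − 3) = 5076.
Difference: 8695 − 5076 = 3619.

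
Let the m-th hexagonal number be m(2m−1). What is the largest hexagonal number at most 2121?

2016

Solve n(2n−1) ≤ 2121 for integer n.
n = 32 gives 2016 ≤ 2121, while n = 33 gives 2145 > 2121; so the answer is 2016.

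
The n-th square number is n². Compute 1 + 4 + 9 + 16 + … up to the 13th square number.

Σ_{i=1}^{13} i² = 13·14·27/6 = 819.

819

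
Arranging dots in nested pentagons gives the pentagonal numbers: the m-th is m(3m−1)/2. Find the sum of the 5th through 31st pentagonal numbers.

15336

Σ i(3i−1)/2 = (3Σi² − Σi) / 2 over i = 5..31.
Σi = 496 − 10 = 486 and Σi² = 10416 − 30 = 10386.
(3·10386 − 1·486) / 2 = 30672/2 = 15336.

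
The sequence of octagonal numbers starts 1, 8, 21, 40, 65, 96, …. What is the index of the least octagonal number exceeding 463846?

Solve n(3n−2) > 463846 for integer n.
The largest n with value ≤ 463846 is 393 (since 462561 ≤ 463846 < 464920), so the first above is n = 394, value 464920.

394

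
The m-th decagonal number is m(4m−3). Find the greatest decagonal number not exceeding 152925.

Solve n(4n−3) ≤ 152925 for integer n.
n = 195 gives 151515 ≤ 152925, while n = 196 gives 153076 > 152925; so the answer is 151515.

151515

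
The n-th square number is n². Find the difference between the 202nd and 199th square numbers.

202² = 40804 and 199² = 39601.
Difference: 40804 − 39601 = 1203.

1203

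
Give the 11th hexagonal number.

The 11th hexagonal number is n(2n−1) with n = 11.
11·(2·11 − 1) = 11·21 = 231.

231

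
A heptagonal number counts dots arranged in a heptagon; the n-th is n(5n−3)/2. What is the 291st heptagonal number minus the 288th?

4338

291·(5·291 − 3)/2 = 211266 and 288·(5·288 − 3)/2 = 206928.
Difference: 211266 − 206928 = 4338.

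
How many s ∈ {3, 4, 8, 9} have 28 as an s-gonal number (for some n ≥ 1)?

1

s = 3: P(3, 7) = 28. ✓
s = 4: P(4, 5) = 25 and P(4, 6) = 36; 28 is not s-gonal.
s = 8: P(8, 3) = 21 and P(8, 4) = 40; 28 is not s-gonal.
s = 9: P(9, 3) = 24 and P(9, 4) = 46; 28 is not s-gonal.
Hits: s ∈ {3} → 1.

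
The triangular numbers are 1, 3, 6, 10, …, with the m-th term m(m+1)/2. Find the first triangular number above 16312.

Solve n(n+1)/2 > 16312 for integer n.
The largest n with value ≤ 16312 is 180 (since 16290 ≤ 16312 < 16471), so the first above is n = 181, value 16471.

16471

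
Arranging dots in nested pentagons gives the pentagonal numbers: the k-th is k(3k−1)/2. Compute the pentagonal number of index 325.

158275

The 325th pentagonal number is n(3n−1)/2 with n = 325.
325·(3·325 − 1)/2 = 325·974/2 = 325·487 = 158275.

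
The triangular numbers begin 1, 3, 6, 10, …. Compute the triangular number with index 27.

The 27th triangular number is n(n+1)/2 with n = 27.
27·28/2 = 756/2 = 378.

378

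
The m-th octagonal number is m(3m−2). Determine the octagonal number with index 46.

6256

46·(3·46 − 2) = 46·136 = 6256.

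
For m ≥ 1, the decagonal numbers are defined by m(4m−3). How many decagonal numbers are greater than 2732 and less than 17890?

The n-th decagonal number is n(4n−3).
Smallest index with value > 2732: n = 27 (giving 2835).
Largest index with value < 17890: n = 67 (giving 17755).
Indices 27 through 67: 41 terms.

41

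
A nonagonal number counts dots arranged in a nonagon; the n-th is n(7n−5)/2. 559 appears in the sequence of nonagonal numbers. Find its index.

Set n(7n−5)/2 = 559, giving 7n² − 5n − 1118 = 0.
The discriminant is 25 + 56·559 = 31329, and √31329 = 177.
So n = (5 + 177) / 14 = 182/14 = 13.

13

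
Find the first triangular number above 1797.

1830

Solve n(n+1)/2 > 1797 for integer n.
The largest n with value ≤ 1797 is 59 (since 1770 ≤ 1797 < 1830), so the first above is n = 60, value 1830.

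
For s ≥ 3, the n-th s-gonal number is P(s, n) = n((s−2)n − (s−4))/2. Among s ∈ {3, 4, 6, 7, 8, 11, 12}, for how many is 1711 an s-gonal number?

s = 3: P(3, 58) = 1711. ✓
s = 4: P(4, 41) = 1681 and P(4, 42) = 1764; 1711 is not s-gonal.
s = 6: P(6, 29) = 1653 and P(6, 30) = 1770; 1711 is not s-gonal.
s = 7: P(7, 26) = 1651 and P(7, 27) = 1782; 1711 is not s-gonal.
s = 8: P(8, 24) = 1680 and P(8, 25) = 1825; 1711 is not s-gonal.
s = 11: P(11, 19) = 1558 and P(11, 20) = 1730; 1711 is not s-gonal.
s = 12: P(12, 18) = 1548 and P(12, 19) = 1729; 1711 is not s-gonal.
Hits: s ∈ {3} → 1.

1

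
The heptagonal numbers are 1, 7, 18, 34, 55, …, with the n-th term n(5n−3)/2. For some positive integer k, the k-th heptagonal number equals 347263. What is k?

373

Set n(5n−3)/2 = 347263, giving 5n² − 3n − 694526 = 0.
So n = (3 + 3727) / 10 = 3730/10 = 373.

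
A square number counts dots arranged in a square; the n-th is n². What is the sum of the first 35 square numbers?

Σ_{i=1}^{35} i² = 35·36·71/6 = 14910.

14910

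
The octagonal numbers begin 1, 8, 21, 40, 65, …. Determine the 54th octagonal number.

54·(3·54 − 2) = 54·160 = 8640.

8640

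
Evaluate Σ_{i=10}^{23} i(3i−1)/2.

Σ i(3i−1)/2 = (3Σi² − Σi) / 2 over i = 10..23.
Σi = 276 − 45 = 231 and Σi² = 4324 − 285 = 4039.
(3·4039 − 1·231) / 2 = 11886/2 = 5943.

5943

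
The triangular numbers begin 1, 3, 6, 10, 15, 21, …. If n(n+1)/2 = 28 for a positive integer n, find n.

Set n(n+1)/2 = 28, giving n² + n − 56 = 0.
So n = (-1 + 15) / 2 = 14/2 = 7.
Check: 7·8/2 = 28. ✓

7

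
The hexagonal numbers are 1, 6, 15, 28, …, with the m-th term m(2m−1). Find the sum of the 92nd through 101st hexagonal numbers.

Σ i(2i−1) = 2Σi² − Σi over i = 92..101.
Σi = 5151 − 4186 = 965 and Σi² = 348551 − 255346 = 93205.
2·93205 − 1·965 = 185445.

185445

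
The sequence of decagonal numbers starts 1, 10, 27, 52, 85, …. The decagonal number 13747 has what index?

Set n(4n−3) = 13747, giving 4n² − 3n − 13747 = 0.
The discriminant is 9 + 16·13747 = 219961, and √219961 = 469.
So n = (3 + 469) / 8 = 472/8 = 59.
Check: 59·(4·59 − 3) = 13747. ✓

59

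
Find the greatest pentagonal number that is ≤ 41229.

40755

Solve n(3n−1)/2 ≤ 41229 for integer n.
n = 165 gives 40755 ≤ 41229, while n = 166 gives 41251 > 41229; so the answer is 40755.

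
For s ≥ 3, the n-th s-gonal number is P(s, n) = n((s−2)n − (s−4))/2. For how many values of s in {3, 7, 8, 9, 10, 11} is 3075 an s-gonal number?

s = 3: P(3, 77) = 3003 and P(3, 78) = 3081; 3075 is not s-gonal.
s = 7: P(7, 35) = 3010 and P(7, 36) = 3186; 3075 is not s-gonal.
s = 8: P(8, 32) = 3008 and P(8, 33) = 3201; 3075 is not s-gonal.
s = 9: P(9, 30) = 3075. ✓
s = 10: P(10, 28) = 3052 and P(10, 29) = 3277; 3075 is not s-gonal.
s = 11: P(11, 26) = 2951 and P(11, 27) = 3186; 3075 is not s-gonal.
Hits: s ∈ {9} → 1.

1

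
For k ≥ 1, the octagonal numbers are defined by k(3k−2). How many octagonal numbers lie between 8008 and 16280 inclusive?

The n-th octagonal number is n(3n−2).
Smallest index with value ≥ 8008: n = 52 (giving 8008).
Largest index with value ≤ 16280: n = 74 (giving 16280).
Indices 52 through 74: 23 terms.

23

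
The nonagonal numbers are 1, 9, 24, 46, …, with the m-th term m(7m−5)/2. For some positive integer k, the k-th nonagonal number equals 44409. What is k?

113

Set n(7n−5)/2 = 44409, giving 7n² − 5n − 88818 = 0.
The discriminant is 25 + 56·44409 = 2486929, and √2486929 = 1577.
So n = (5 + 1577) / 14 = 1582/14 = 113.
Check: 113·(7·113 − 5)/2 = 44409. ✓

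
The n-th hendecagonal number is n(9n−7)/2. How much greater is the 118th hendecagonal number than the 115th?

3135

118·(9·118 − 7)/2 = 62245 and 115·(9·115 − 7)/2 = 59110.
Difference: 62245 − 59110 = 3135.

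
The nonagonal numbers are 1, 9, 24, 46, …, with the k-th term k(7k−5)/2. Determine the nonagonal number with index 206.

The 206th nonagonal number is n(7n−5)/2 with n = 206.
206·(7·206 − 5)/2 = 206·1437/2 = 148011.

148011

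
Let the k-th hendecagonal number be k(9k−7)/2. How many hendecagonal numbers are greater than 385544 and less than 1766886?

333

The n-th hendecagonal number is n(9n−7)/2.
Smallest index with value > 385544: n = 294 (giving 387933).
Largest index with value < 1766886: n = 626 (giving 1761251).
Indices 294 through 626: 333 terms.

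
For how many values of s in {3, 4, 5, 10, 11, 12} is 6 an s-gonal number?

1

s = 3: P(3, 3) = 6. ✓
s = 4: P(4, 2) = 4 and P(4, 3) = 9; 6 is not s-gonal.
s = 5: P(5, 2) = 5 and P(5, 3) = 12; 6 is not s-gonal.
s = 10: P(10, 1) = 1 and P(10, 2) = 10; 6 is not s-gonal.
s = 11: P(11, 1) = 1 and P(11, 2) = 11; 6 is not s-gonal.
s = 12: P(12, 1) = 1 and P(12, 2) = 12; 6 is not s-gonal.
Hits: s ∈ {3} → 1.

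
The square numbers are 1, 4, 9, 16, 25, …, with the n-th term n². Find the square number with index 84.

7056

The 84th square number is n² with n = 84.
84² = 7056.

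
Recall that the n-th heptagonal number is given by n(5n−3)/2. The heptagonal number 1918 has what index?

28

Set n(5n−3)/2 = 1918, giving 5n² − 3n − 3836 = 0.
The discriminant is 9 + 40·1918 = 76729, and √76729 = 277.
So n = (3 + 277) / 10 = 280/10 = 28.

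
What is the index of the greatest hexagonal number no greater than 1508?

27

Solve n(2n−1) ≤ 1508 for integer n.
n = 27 gives 1431 ≤ 1508, while n = 28 gives 1540 > 1508; so the answer is index 27.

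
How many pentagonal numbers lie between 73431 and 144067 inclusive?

89

The n-th pentagonal number is n(3n−1)/2.
Smallest index with value ≥ 73431: n = 222 (giving 73815).
Largest index with value ≤ 144067: n = 310 (giving 143995).
Indices 222 through 310: 89 terms.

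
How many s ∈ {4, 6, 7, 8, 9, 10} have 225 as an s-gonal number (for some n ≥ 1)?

s = 4: P(4, 15) = 225. ✓
s = 6: P(6, 10) = 190 and P(6, 11) = 231; 225 is not s-gonal.
s = 7: P(7, 9) = 189 and P(7, 10) = 235; 225 is not s-gonal.
s = 8: P(8, 9) = 225. ✓
s = 9: P(9, 8) = 204 and P(9, 9) = 261; 225 is not s-gonal.
s = 10: P(10, 7) = 175 and P(10, 8) = 232; 225 is not s-gonal.
Hits: s ∈ {4, 8} → 2.

2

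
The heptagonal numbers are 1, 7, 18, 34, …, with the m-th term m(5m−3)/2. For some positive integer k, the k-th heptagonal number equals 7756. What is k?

56

Set n(5n−3)/2 = 7756, giving 5n² − 3n − 15512 = 0.
The discriminant is 9 + 40·7756 = 310249, and √310249 = 557.
So n = (3 + 557) / 10 = 560/10 = 56.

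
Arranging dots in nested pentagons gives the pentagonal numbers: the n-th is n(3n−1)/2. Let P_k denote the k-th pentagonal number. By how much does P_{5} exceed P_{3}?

23

5·(3·5 − 1)/2 = 35 and 3·(3·3 − 1)/2 = 12.
Difference: 35 − 12 = 23.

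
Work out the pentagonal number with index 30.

1335

30·(3·30 − 1)/2 = 30·89/2 = 1335.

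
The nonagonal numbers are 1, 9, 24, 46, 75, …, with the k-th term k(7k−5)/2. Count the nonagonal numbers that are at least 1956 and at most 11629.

35

The n-th nonagonal number is n(7n−5)/2.
Smallest index with value ≥ 1956: n = 24 (giving 1956).
Largest index with value ≤ 11629: n = 58 (giving 11629).
Indices 24 through 58: 35 terms.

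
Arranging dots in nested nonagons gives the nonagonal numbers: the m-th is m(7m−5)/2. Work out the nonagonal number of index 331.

The 331st nonagonal number is n(7n−5)/2 with n = 331.
331·(7·331 − 5)/2 = 331·2312/2 = 331·1156 = 382636.

382636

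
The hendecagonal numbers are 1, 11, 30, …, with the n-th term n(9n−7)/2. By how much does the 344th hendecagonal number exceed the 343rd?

Consecutive hendecagonal numbers differ by 9n − 8: here 9·344 − 8 = 3088.

3088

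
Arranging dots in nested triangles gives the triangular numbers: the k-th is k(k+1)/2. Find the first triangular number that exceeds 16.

Solve n(n+1)/2 > 16 for integer n.
The largest n with value ≤ 16 is 5 (since 15 ≤ 16 < 21), so the first above is n = 6, value 21.

21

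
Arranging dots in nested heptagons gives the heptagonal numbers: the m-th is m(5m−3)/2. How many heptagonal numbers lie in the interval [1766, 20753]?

65

The n-th heptagonal number is n(5n−3)/2.
Smallest index with value ≥ 1766: n = 27 (giving 1782).
Largest index with value ≤ 20753: n = 91 (giving 20566).
Indices 27 through 91: 65 terms.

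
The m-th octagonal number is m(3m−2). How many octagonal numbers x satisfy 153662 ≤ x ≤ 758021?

277

The n-th octagonal number is n(3n−2).
Smallest index with value ≥ 153662: n = 227 (giving 154133).
Largest index with value ≤ 758021: n = 503 (giving 758021).
Indices 227 through 503: 277 terms.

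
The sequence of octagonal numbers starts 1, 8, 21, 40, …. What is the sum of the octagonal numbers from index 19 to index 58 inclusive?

Σ i(3i−2) = 3Σi² − 2Σi over i = 19..58.
Σi = 1711 − 171 = 1540 and Σi² = 66729 − 2109 = 64620.
3·64620 − 2·1540 = 190780.

190780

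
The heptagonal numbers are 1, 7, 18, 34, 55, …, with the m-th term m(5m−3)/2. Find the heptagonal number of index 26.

1651

26·(5·26 − 3)/2 = 26·127/2 = 1651.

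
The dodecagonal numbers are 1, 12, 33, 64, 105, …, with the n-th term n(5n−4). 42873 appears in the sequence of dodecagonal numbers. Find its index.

Set n(5n−4) = 42873, giving 5n² − 4n − 42873 = 0.
The discriminant is 16 + 20·42873 = 857476, and √857476 = 926.
So n = (4 + 926) / 10 = 930/10 = 93.

93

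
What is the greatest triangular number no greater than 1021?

Solve n(n+1)/2 ≤ 1021 for integer n.
n = 44 gives 990 ≤ 1021, while n = 45 gives 1035 > 1021; so the answer is 990.

990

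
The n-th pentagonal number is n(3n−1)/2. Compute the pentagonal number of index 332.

332·(3·332 − 1)/2 = 332·995/2 = 165170.

165170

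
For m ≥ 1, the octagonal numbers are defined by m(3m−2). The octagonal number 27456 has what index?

Set n(3n−2) = 27456, giving 3n² − 2n − 27456 = 0.
The discriminant is 4 + 12·27456 = 329476, and √329476 = 574.
So n = (2 + 574) / 6 = 576/6 = 96.
Check: 96·(3·96 − 2) = 27456. ✓

96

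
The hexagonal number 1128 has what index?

24

Set n(2n−1) = 1128, giving 2n² − n − 1128 = 0.
The discriminant is 1 + 8·1128 = 9025, and √9025 = 95.
So n = (1 + 95) / 4 = 96/4 = 24.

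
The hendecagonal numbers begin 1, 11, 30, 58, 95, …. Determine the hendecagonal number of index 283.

359410

283·(9·283 − 7)/2 = 283·2540/2 = 283·1270 = 359410.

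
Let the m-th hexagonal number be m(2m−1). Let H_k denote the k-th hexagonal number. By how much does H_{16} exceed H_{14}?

118

16·(2·16 − 1) = 496 and 14·(2·14 − 1) = 378.
Difference: 496 − 378 = 118.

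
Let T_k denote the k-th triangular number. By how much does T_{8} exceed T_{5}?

8·9/2 = 36 and 5·6/2 = 15.
Difference: 36 − 15 = 21.

21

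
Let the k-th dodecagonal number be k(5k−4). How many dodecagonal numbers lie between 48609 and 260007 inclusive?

130

The n-th dodecagonal number is n(5n−4).
Smallest index with value ≥ 48609: n = 99 (giving 48609).
Largest index with value ≤ 260007: n = 228 (giving 259008).
Indices 99 through 228: 130 terms.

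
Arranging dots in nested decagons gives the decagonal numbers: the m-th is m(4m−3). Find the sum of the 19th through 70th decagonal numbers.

451802

Σ i(4i−3) = 4Σi² − 3Σi over i = 19..70.
Σi = 2485 − 171 = 2314 and Σi² = 116795 − 2109 = 114686.
4·114686 − 3·2314 = 451802.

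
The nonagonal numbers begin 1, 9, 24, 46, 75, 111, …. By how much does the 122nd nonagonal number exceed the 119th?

122·(7·122 − 5)/2 = 51789 and 119·(7·119 − 5)/2 = 49266.
Difference: 51789 − 49266 = 2523.

2523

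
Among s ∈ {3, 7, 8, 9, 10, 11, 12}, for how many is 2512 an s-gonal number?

1

s = 3: P(3, 70) = 2485 and P(3, 71) = 2556; 2512 is not s-gonal.
s = 7: P(7, 32) = 2512. ✓
s = 8: P(8, 29) = 2465 and P(8, 30) = 2640; 2512 is not s-gonal.
s = 9: P(9, 27) = 2484 and P(9, 28) = 2674; 2512 is not s-gonal.
s = 10: P(10, 25) = 2425 and P(10, 26) = 2626; 2512 is not s-gonal.
s = 11: P(11, 24) = 2508 and P(11, 25) = 2725; 2512 is not s-gonal.
s = 12: P(12, 22) = 2332 and P(12, 23) = 2553; 2512 is not s-gonal.
Hits: s ∈ {7} → 1.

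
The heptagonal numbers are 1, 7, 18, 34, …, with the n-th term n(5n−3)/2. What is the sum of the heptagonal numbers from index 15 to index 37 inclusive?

40503

Σ i(5i−3)/2 = (5Σi² − 3Σi) / 2 over i = 15..37.
Σi = 703 − 105 = 598 and Σi² = 17575 − 1015 = 16560.
(5·16560 − 3·598) / 2 = 81006/2 = 40503.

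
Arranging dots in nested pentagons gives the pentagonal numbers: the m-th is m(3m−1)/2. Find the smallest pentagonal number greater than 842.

852

Solve n(3n−1)/2 > 842 for integer n.
The largest n with value ≤ 842 is 23 (since 782 ≤ 842 < 852), so the first above is n = 24, value 852.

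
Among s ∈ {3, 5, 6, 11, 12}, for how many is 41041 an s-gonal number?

2

s = 3: P(3, 286) = 41041. ✓
s = 5: P(5, 165) = 40755 and P(5, 166) = 41251; 41041 is not s-gonal.
s = 6: P(6, 143) = 40755 and P(6, 144) = 41328; 41041 is not s-gonal.
s = 11: P(11, 95) = 40280 and P(11, 96) = 41136; 41041 is not s-gonal.
s = 12: P(12, 91) = 41041. ✓
Hits: s ∈ {3, 12} → 2.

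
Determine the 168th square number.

The 168th square number is n² with n = 168.
168² = 28224.

28224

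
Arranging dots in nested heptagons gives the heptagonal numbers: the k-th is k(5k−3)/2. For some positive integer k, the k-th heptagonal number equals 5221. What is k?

46

Set n(5n−3)/2 = 5221, giving 5n² − 3n − 10442 = 0.
The discriminant is 9 + 40·5221 = 208849, and √208849 = 457.
So n = (3 + 457) / 10 = 460/10 = 46.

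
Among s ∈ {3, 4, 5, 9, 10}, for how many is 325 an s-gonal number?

2

s = 3: P(3, 25) = 325. ✓
s = 4: P(4, 18) = 324 and P(4, 19) = 361; 325 is not s-gonal.
s = 5: P(5, 14) = 287 and P(5, 15) = 330; 325 is not s-gonal.
s = 9: P(9, 10) = 325. ✓
s = 10: P(10, 9) = 297 and P(10, 10) = 370; 325 is not s-gonal.
Hits: s ∈ {3, 9} → 2.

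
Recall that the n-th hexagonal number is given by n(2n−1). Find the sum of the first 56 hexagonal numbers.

Σ i(2i−1) = 2Σi² − Σi over i = 1..56.
Σi = 1596 and Σi² = 60116.
2·60116 − 1·1596 = 118636.

118636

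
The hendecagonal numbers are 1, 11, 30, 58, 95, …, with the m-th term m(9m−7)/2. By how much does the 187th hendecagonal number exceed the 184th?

4998

187·(9·187 − 7)/2 = 156706 and 184·(9·184 − 7)/2 = 151708.
Difference: 156706 − 151708 = 4998.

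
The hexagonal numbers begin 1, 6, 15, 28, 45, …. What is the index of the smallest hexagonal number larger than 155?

Solve n(2n−1) > 155 for integer n.
The largest n with value ≤ 155 is 9 (since 153 ≤ 155 < 190), so the first above is n = 10, value 190.

10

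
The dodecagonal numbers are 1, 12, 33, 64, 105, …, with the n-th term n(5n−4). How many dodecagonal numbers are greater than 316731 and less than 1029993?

202

The n-th dodecagonal number is n(5n−4).
Smallest index with value > 316731: n = 253 (giving 319033).
Largest index with value < 1029993: n = 454 (giving 1028764).
Indices 253 through 454: 202 terms.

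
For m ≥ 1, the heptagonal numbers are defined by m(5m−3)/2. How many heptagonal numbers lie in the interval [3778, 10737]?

The n-th heptagonal number is n(5n−3)/2.
Smallest index with value ≥ 3778: n = 40 (giving 3940).
Largest index with value ≤ 10737: n = 65 (giving 10465).
Indices 40 through 65: 26 terms.

26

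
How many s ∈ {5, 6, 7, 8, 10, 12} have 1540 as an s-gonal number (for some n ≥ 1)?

s = 5: P(5, 32) = 1520 and P(5, 33) = 1617; 1540 is not s-gonal.
s = 6: P(6, 28) = 1540. ✓
s = 7: P(7, 25) = 1525 and P(7, 26) = 1651; 1540 is not s-gonal.
s = 8: P(8, 22) = 1408 and P(8, 23) = 1541; 1540 is not s-gonal.
s = 10: P(10, 20) = 1540. ✓
s = 12: P(12, 17) = 1377 and P(12, 18) = 1548; 1540 is not s-gonal.
Hits: s ∈ {6, 10} → 2.

2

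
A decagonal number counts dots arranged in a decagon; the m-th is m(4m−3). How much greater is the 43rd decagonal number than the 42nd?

337

Consecutive decagonal numbers differ by 8n − 7: here 8·43 − 7 = 337.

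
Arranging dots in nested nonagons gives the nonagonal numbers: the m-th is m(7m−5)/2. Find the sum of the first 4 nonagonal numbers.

80

Σ i(7i−5)/2 = (7Σi² − 5Σi) / 2 over i = 1..4.
Σi = 10 and Σi² = 30.
(7·30 − 5·10) / 2 = 160/2 = 80.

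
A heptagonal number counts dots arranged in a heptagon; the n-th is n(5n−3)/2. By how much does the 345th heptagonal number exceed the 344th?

1721

Consecutive heptagonal numbers differ by 5n − 4: here 5·345 − 4 = 1721.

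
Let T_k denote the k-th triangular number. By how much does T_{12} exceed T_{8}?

12·13/2 = 78 and 8·9/2 = 36.
Difference: 78 − 36 = 42.

42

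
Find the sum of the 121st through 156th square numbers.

694446

Σ_{i=121}^{156} i² = 1277666 − 583220 = 694446.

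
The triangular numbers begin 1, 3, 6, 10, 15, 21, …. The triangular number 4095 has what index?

Set n(n+1)/2 = 4095, giving n² + n − 8190 = 0.
The discriminant is 1 + 8·4095 = 32761, and √32761 = 181.
So n = (-1 + 181) / 2 = 180/2 = 90.

90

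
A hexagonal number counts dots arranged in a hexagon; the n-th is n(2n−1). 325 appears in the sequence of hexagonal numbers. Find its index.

13

Set n(2n−1) = 325, giving 2n² − n − 325 = 0.
The discriminant is 1 + 8·325 = 2601, and √2601 = 51.
So n = (1 + 51) / 4 = 52/4 = 13.
Check: 13·(2·13 − 1) = 325. ✓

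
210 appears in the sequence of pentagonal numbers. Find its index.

Set n(3n−1)/2 = 210, giving 3n² − n − 420 = 0.
The discriminant is 1 + 24·210 = 5041, and √5041 = 71.
So n = (1 + 71) / 6 = 72/6 = 12.

12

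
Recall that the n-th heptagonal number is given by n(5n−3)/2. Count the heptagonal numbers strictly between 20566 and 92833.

101

The n-th heptagonal number is n(5n−3)/2.
Smallest index with value > 20566: n = 92 (giving 21022).
Largest index with value < 92833: n = 192 (giving 91872).
Indices 92 through 192: 101 terms.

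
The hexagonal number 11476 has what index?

76

Set n(2n−1) = 11476, giving 2n² − n − 11476 = 0.
The discriminant is 1 + 8·11476 = 91809, and √91809 = 303.
So n = (1 + 303) / 4 = 304/4 = 76.
Check: 76·(2·76 − 1) = 11476. ✓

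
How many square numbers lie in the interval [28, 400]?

15

The n-th square number is n².
Smallest index with value ≥ 28: n = 6 (giving 36).
Largest index with value ≤ 400: n = 20 (giving 400).
Indices 6 through 20: 15 terms.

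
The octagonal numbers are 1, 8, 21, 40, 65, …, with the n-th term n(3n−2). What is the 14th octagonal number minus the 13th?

79

Consecutive octagonal numbers differ by 6n − 5: here 6·14 − 5 = 79.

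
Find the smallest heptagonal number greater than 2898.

Solve n(5n−3)/2 > 2898 for integer n.
The largest n with value ≤ 2898 is 34 (since 2839 ≤ 2898 < 3010), so the first above is n = 35, value 3010.

3010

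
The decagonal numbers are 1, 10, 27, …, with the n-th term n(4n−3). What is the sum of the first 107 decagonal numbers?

1639026

Σ i(4i−3) = 4Σi² − 3Σi over i = 1..107.
Σi = 5778 and Σi² = 414090.
4·414090 − 3·5778 = 1639026.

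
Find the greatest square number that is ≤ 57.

Solve n² ≤ 57 for integer n.
n = 7 gives 49 ≤ 57, while n = 8 gives 64 > 57; so the answer is 49.

49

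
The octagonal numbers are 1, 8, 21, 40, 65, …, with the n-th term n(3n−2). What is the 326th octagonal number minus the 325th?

Consecutive octagonal numbers differ by 6n − 5: here 6·326 − 5 = 1951.

1951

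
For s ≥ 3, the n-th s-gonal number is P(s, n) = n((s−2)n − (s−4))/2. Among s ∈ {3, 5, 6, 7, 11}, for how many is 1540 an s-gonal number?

2

s = 3: P(3, 55) = 1540. ✓
s = 5: P(5, 32) = 1520 and P(5, 33) = 1617; 1540 is not s-gonal.
s = 6: P(6, 28) = 1540. ✓
s = 7: P(7, 25) = 1525 and P(7, 26) = 1651; 1540 is not s-gonal.
s = 11: P(11, 18) = 1395 and P(11, 19) = 1558; 1540 is not s-gonal.
Hits: s ∈ {3, 6} → 2.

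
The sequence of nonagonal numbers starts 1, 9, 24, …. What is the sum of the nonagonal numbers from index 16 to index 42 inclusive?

83250

Σ i(7i−5)/2 = (7Σi² − 5Σi) / 2 over i = 16..42.
Σi = 903 − 120 = 783 and Σi² = 25585 − 1240 = 24345.
(7·24345 − 5·783) / 2 = 166500/2 = 83250.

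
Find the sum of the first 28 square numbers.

7714

Σ_{i=1}^{28} i² = 28·29·57/6 = 7714.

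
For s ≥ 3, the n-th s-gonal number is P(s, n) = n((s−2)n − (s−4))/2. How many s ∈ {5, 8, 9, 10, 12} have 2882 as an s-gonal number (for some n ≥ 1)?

s = 5: P(5, 44) = 2882. ✓
s = 8: P(8, 31) = 2821 and P(8, 32) = 3008; 2882 is not s-gonal.
s = 9: P(9, 29) = 2871 and P(9, 30) = 3075; 2882 is not s-gonal.
s = 10: P(10, 27) = 2835 and P(10, 28) = 3052; 2882 is not s-gonal.
s = 12: P(12, 24) = 2784 and P(12, 25) = 3025; 2882 is not s-gonal.
Hits: s ∈ {5} → 1.

1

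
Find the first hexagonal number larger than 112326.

113050

Solve n(2n−1) > 112326 for integer n.
The largest n with value ≤ 112326 is 237 (since 112101 ≤ 112326 < 113050), so the first above is n = 238, value 113050.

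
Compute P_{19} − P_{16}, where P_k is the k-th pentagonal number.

156

19·(3·19 − 1)/2 = 532 and 16·(3·16 − 1)/2 = 376.
Difference: 532 − 376 = 156.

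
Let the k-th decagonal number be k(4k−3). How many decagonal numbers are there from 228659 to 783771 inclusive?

204

The n-th decagonal number is n(4n−3).
Smallest index with value ≥ 228659: n = 240 (giving 229680).
Largest index with value ≤ 783771: n = 443 (giving 783667).
Indices 240 through 443: 204 terms.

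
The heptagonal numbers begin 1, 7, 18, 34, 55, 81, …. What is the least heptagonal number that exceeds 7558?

7756

Solve n(5n−3)/2 > 7558 for integer n.
The largest n with value ≤ 7558 is 55 (since 7480 ≤ 7558 < 7756), so the first above is n = 56, value 7756.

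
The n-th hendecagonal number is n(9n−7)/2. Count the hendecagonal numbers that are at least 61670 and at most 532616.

227

The n-th hendecagonal number is n(9n−7)/2.
Smallest index with value ≥ 61670: n = 118 (giving 62245).
Largest index with value ≤ 532616: n = 344 (giving 531308).
Indices 118 through 344: 227 terms.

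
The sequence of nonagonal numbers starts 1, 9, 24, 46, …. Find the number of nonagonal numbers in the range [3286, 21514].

48

The n-th nonagonal number is n(7n−5)/2.
Smallest index with value ≥ 3286: n = 31 (giving 3286).
Largest index with value ≤ 21514: n = 78 (giving 21099).
Indices 31 through 78: 48 terms.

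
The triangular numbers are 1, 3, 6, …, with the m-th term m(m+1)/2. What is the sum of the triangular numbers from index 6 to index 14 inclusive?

525

Σ i(i+1)/2 = (Σi² + Σi) / 2 over i = 6..14.
Σi = 105 − 15 = 90 and Σi² = 1015 − 55 = 960.
(1·960 + 1·90) / 2 = 1050/2 = 525.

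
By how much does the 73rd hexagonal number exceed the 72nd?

Consecutive hexagonal numbers differ by 4n − 3: here 4·73 − 3 = 289.

289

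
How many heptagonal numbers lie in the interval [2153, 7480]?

26

The n-th heptagonal number is n(5n−3)/2.
Smallest index with value ≥ 2153: n = 30 (giving 2205).
Largest index with value ≤ 7480: n = 55 (giving 7480).
Indices 30 through 55: 26 terms.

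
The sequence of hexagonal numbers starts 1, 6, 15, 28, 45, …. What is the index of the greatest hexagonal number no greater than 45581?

Solve n(2n−1) ≤ 45581 for integer n.
n = 151 gives 45451 ≤ 45581, while n = 152 gives 46056 > 45581; so the answer is index 151.

151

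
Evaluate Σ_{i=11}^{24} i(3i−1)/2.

6650

Σ i(3i−1)/2 = (3Σi² − Σi) / 2 over i = 11..24.
Σi = 300 − 55 = 245 and Σi² = 4900 − 385 = 4515.
(3·4515 − 1·245) / 2 = 13300/2 = 6650.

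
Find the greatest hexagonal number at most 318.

Solve n(2n−1) ≤ 318 for integer n.
n = 12 gives 276 ≤ 318, while n = 13 gives 325 > 318; so the answer is 276.

276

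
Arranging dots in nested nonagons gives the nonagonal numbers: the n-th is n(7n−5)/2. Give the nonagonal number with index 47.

7614

The 47th nonagonal number is n(7n−5)/2 with n = 47.
47·(7·47 − 5)/2 = 47·324/2 = 47·162 = 7614.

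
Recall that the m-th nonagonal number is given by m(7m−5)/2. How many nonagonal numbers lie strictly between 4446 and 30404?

57

The n-th nonagonal number is n(7n−5)/2.
Smallest index with value > 4446: n = 37 (giving 4699).
Largest index with value < 30404: n = 93 (giving 30039).
Indices 37 through 93: 57 terms.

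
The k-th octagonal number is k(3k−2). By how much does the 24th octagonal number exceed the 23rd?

139

Consecutive octagonal numbers differ by 6n − 5: here 6·24 − 5 = 139.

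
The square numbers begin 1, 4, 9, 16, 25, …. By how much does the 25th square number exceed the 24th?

n² − (n−1)² = 2n − 1, so 25² − 24² = 2·25 − 1 = 49.

49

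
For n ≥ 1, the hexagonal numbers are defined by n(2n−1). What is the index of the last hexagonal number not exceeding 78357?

198

Solve n(2n−1) ≤ 78357 for integer n.
n = 198 gives 78210 ≤ 78357, while n = 199 gives 79003 > 78357; so the answer is index 198.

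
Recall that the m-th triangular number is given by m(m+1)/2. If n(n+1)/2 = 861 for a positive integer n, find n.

41

Set n(n+1)/2 = 861, giving n² + n − 1722 = 0.
So n = (-1 + 83) / 2 = 82/2 = 41.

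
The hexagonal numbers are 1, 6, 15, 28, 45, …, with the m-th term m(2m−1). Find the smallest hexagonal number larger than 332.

Solve n(2n−1) > 332 for integer n.
The largest n with value ≤ 332 is 13 (since 325 ≤ 332 < 378), so the first above is n = 14, value 378.

378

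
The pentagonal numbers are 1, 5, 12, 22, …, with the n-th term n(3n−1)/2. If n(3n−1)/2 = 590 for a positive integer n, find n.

20

Set n(3n−1)/2 = 590, giving 3n² − n − 1180 = 0.
The discriminant is 1 + 24·590 = 14161, and √14161 = 119.
So n = (1 + 119) / 6 = 120/6 = 20.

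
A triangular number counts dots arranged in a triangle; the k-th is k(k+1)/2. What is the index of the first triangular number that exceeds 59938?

Solve n(n+1)/2 > 59938 for integer n.
The largest n with value ≤ 59938 is 345 (since 59685 ≤ 59938 < 60031), so the first above is n = 346, value 60031.

346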